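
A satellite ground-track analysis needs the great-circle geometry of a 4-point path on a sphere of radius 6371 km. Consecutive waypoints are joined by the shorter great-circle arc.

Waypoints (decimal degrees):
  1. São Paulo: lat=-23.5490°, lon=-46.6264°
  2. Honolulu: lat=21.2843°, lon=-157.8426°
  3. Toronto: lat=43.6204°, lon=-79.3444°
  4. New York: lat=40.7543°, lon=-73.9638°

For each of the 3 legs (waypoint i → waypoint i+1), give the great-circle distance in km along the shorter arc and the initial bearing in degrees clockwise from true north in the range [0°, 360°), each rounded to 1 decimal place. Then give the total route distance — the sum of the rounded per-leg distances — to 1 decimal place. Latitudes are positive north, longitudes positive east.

Leg 1: φ1=-0.4110076, φ2=0.3714811, Δφ=0.7824887, Δλ=-1.9410889 rad; a=sin²(Δφ/2)+cosφ1·cosφ2·sin²(Δλ/2)=0.7270750879; c=2·atan2(√a, √(1-a))=2.042214442; dist=6371·c=13010.948 ≈ 13010.9 km; running total=13010.9 km
Leg 1 bearing: y=sinΔλ·cosφ2=-0.86863537, x=cosφ1·sinφ2-sinφ1·cosφ2·cosΔλ=0.19804095; θ=atan2(y, x)=-77.1566° <0 so +360° → 282.8434° ≈ 282.8°
Leg 2: φ1=0.3714811, φ2=0.7613196, Δφ=0.3898385, Δλ=1.3700520 rad; a=sin²(Δφ/2)+cosφ1·cosφ2·sin²(Δλ/2)=0.3075366877; c=2·atan2(√a, √(1-a))=1.175668007; dist=6371·c=7490.181 ≈ 7490.2 km; running total=20501.1 km
Leg 2 bearing: y=sinΔλ·cosφ2=0.70938871, x=cosφ1·sinφ2-sinφ1·cosφ2·cosΔλ=0.59042286; θ=atan2(y, x)=50.2295° ≈ 50.2°
Leg 3: φ1=0.7613196, φ2=0.7112967, Δφ=-0.0500229, Δλ=0.0939092 rad; a=sin²(Δφ/2)+cosφ1·cosφ2·sin²(Δλ/2)=0.0018335980; c=2·atan2(√a, √(1-a))=0.085667259; dist=6371·c=545.786 ≈ 545.8 km; running total=21046.9 km
Leg 3 bearing: y=sinΔλ·cosφ2=0.07103320, x=cosφ1·sinφ2-sinφ1·cosφ2·cosΔλ=-0.04769936; θ=atan2(y, x)=123.8817° ≈ 123.9°

Leg 1: dist=13010.9 km, bearing=282.8°
Leg 2: dist=7490.2 km, bearing=50.2°
Leg 3: dist=545.8 km, bearing=123.9°
Total: 21046.9 km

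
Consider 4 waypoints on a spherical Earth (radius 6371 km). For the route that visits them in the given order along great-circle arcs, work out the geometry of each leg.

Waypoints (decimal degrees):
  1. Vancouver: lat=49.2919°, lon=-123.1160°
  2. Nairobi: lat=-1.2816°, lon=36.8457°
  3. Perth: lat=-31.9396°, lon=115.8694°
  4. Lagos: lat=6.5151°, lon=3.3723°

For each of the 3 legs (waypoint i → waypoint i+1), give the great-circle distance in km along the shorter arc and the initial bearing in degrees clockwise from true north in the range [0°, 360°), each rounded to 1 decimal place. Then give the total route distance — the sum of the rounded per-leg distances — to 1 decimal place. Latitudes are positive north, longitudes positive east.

Leg 1: φ1=0.8603059, φ2=-0.0223681, Δφ=-0.8826741, Δλ=2.7918583 rad; a=sin²(Δφ/2)+cosφ1·cosφ2·sin²(Δλ/2)=0.8147624100; c=2·atan2(√a, √(1-a))=2.251737814; dist=6371·c=14345.822 ≈ 14345.8 km; running total=14345.8 km
Leg 1 bearing: y=sinΔλ·cosφ2=0.34256250, x=cosφ1·sinφ2-sinφ1·cosφ2·cosΔλ=0.69738758; θ=atan2(y, x)=26.1606° ≈ 26.2°
Leg 2: φ1=-0.0223681, φ2=-0.5574512, Δφ=-0.5350830, Δλ=1.3792238 rad; a=sin²(Δφ/2)+cosφ1·cosφ2·sin²(Δλ/2)=0.4133154898; c=2·atan2(√a, √(1-a))=1.396546858; dist=6371·c=8897.400 ≈ 8897.4 km; running total=23243.2 km
Leg 2 bearing: y=sinΔλ·cosφ2=0.83308187, x=cosφ1·sinφ2-sinφ1·cosφ2·cosΔλ=-0.52527876; θ=atan2(y, x)=122.2324° ≈ 122.2°
Leg 3: φ1=-0.5574512, φ2=0.1137099, Δφ=0.6711611, Δλ=-1.9634448 rad; a=sin²(Δφ/2)+cosφ1·cosφ2·sin²(Δλ/2)=0.6913183773; c=2·atan2(√a, √(1-a))=1.963444885; dist=6371·c=12509.107 ≈ 12509.1 km; running total=35752.3 km
Leg 3 bearing: y=sinΔλ·cosφ2=-0.91793235, x=cosφ1·sinφ2-sinφ1·cosφ2·cosΔλ=-0.10482994; θ=atan2(y, x)=-96.5151° <0 so +360° → 263.4849° ≈ 263.5°

Leg 1: dist=14345.8 km, bearing=26.2°
Leg 2: dist=8897.4 km, bearing=122.2°
Leg 3: dist=12509.1 km, bearing=263.5°
Total: 35752.3 km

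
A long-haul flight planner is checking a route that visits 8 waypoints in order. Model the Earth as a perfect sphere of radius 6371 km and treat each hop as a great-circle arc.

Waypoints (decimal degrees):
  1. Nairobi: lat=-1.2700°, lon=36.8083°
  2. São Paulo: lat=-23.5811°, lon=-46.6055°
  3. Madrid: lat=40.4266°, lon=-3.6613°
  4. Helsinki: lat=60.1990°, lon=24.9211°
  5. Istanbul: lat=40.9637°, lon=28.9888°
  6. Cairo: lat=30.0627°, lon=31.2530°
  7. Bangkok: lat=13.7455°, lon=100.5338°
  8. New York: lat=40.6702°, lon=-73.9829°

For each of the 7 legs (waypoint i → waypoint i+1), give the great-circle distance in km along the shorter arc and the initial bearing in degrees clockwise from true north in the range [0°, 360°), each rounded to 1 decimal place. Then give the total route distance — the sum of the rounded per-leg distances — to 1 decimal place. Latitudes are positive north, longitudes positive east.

Leg 1: dist=9279.9 km, bearing=246.4°
Leg 2: dist=8389.2 km, bearing=32.4°
Leg 3: dist=2946.6 km, bearing=32.2°
Leg 4: dist=2157.1 km, bearing=170.7°
Leg 5: dist=1229.2 km, bearing=169.7°
Leg 6: dist=7270.9 km, bearing=87.9°
Leg 7: dist=13938.0 km, bearing=354.9°
Total: 45210.9 km

Leg 1: φ1=-0.0221657, φ2=-0.4115678, Δφ=-0.3894022, Δλ=-1.4558455 rad; a=sin²(Δφ/2)+cosφ1·cosφ2·sin²(Δλ/2)=0.4430196145; c=2·atan2(√a, √(1-a))=1.456587434; dist=6371·c=9279.919 ≈ 9279.9 km; running total=9279.9 km
Leg 1 bearing: y=sinΔλ·cosφ2=-0.91044626, x=cosφ1·sinφ2-sinφ1·cosφ2·cosΔλ=-0.39761860; θ=atan2(y, x)=-113.5923° <0 so +360° → 246.4077° ≈ 246.4°
Leg 2: φ1=-0.4115678, φ2=0.7055773, Δφ=1.1171451, Δλ=0.7495177 rad; a=sin²(Δφ/2)+cosφ1·cosφ2·sin²(Δλ/2)=0.3743564831; c=2·atan2(√a, √(1-a))=1.316786600; dist=6371·c=8389.247 ≈ 8389.2 km; running total=17669.1 km
Leg 2 bearing: y=sinΔλ·cosφ2=0.51862017, x=cosφ1·sinφ2-sinφ1·cosφ2·cosΔλ=0.81724412; θ=atan2(y, x)=32.3991° ≈ 32.4°
Leg 3: φ1=0.7055773, φ2=1.0506708, Δφ=0.3450935, Δλ=0.4988570 rad; a=sin²(Δφ/2)+cosφ1·cosφ2·sin²(Δλ/2)=0.0525314226; c=2·atan2(√a, √(1-a))=0.462505992; dist=6371·c=2946.626 ≈ 2946.6 km; running total=20615.7 km
Leg 3 bearing: y=sinΔλ·cosφ2=0.23777059, x=cosφ1·sinφ2-sinφ1·cosφ2·cosΔλ=0.37756143; θ=atan2(y, x)=32.2008° ≈ 32.2°
Leg 4: φ1=1.0506708, φ2=0.7149514, Δφ=-0.3357193, Δλ=0.0709948 rad; a=sin²(Δφ/2)+cosφ1·cosφ2·sin²(Δλ/2)=0.0283859015; c=2·atan2(√a, √(1-a))=0.338577199; dist=6371·c=2157.075 ≈ 2157.1 km; running total=22772.8 km
Leg 4 bearing: y=sinΔλ·cosφ2=0.05356490, x=cosφ1·sinφ2-sinφ1·cosφ2·cosΔλ=-0.32779776; θ=atan2(y, x)=170.7194° ≈ 170.7°
Leg 5: φ1=0.7149514, φ2=0.5246931, Δφ=-0.1902583, Δλ=0.0395177 rad; a=sin²(Δφ/2)+cosφ1·cosφ2·sin²(Δλ/2)=0.0092774128; c=2·atan2(√a, √(1-a))=0.192937769; dist=6371·c=1229.207 ≈ 1229.2 km; running total=24002.0 km
Leg 5 bearing: y=sinΔλ·cosφ2=0.03419283, x=cosφ1·sinφ2-sinφ1·cosφ2·cosΔλ=-0.18866961; θ=atan2(y, x)=169.7277° ≈ 169.7°
Leg 6: φ1=0.5246931, φ2=0.2399042, Δφ=-0.2847889, Δλ=1.2091781 rad; a=sin²(Δφ/2)+cosφ1·cosφ2·sin²(Δλ/2)=0.2917717111; c=2·atan2(√a, √(1-a))=1.141251989; dist=6371·c=7270.916 ≈ 7270.9 km; running total=31272.9 km
Leg 6 bearing: y=sinΔλ·cosφ2=0.90853849, x=cosφ1·sinφ2-sinφ1·cosφ2·cosΔλ=0.03349221; θ=atan2(y, x)=87.8888° ≈ 87.9°
Leg 7: φ1=0.2399042, φ2=0.7098289, Δφ=0.4699247, Δλ=-3.0458910 rad; a=sin²(Δφ/2)+cosφ1·cosφ2·sin²(Δλ/2)=0.7892644196; c=2·atan2(√a, √(1-a))=2.187720221; dist=6371·c=13937.966 ≈ 13938.0 km; running total=45210.9 km
Leg 7 bearing: y=sinΔλ·cosφ2=-0.07247640, x=cosφ1·sinφ2-sinφ1·cosφ2·cosΔλ=0.81243557; θ=atan2(y, x)=-5.0978° <0 so +360° → 354.9022° ≈ 354.9°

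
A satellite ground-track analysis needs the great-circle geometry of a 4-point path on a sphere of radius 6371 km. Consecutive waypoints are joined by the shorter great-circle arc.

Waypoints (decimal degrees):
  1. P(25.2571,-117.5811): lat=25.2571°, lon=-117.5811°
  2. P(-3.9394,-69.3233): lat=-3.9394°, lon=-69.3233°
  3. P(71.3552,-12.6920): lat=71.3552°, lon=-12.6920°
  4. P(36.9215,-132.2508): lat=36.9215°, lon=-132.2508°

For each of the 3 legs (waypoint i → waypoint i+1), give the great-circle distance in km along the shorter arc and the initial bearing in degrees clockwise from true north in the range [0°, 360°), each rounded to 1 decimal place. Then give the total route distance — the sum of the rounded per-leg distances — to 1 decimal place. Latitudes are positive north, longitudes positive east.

Leg 1: φ1=0.4408196, φ2=-0.0687555, Δφ=-0.5095751, Δλ=0.8422575 rad; a=sin²(Δφ/2)+cosφ1·cosφ2·sin²(Δλ/2)=0.2143015932; c=2·atan2(√a, √(1-a))=0.962589446; dist=6371·c=6132.657 ≈ 6132.7 km; running total=6132.7 km
Leg 1 bearing: y=sinΔλ·cosφ2=0.74438507, x=cosφ1·sinφ2-sinφ1·cosφ2·cosΔλ=-0.34553805; θ=atan2(y, x)=114.9004° ≈ 114.9°
Leg 2: φ1=-0.0687555, φ2=1.2453832, Δφ=1.3141387, Δλ=0.9884026 rad; a=sin²(Δφ/2)+cosφ1·cosφ2·sin²(Δλ/2)=0.4448341310; c=2·atan2(√a, √(1-a))=1.460239507; dist=6371·c=9303.186 ≈ 9303.2 km; running total=15435.9 km
Leg 2 bearing: y=sinΔλ·cosφ2=0.26699720, x=cosφ1·sinφ2-sinφ1·cosφ2·cosΔλ=0.95736065; θ=atan2(y, x)=15.5832° ≈ 15.6°
Leg 3: φ1=1.2453832, φ2=0.6444017, Δφ=-0.6009814, Δλ=-2.0866947 rad; a=sin²(Δφ/2)+cosφ1·cosφ2·sin²(Δλ/2)=0.2784458842; c=2·atan2(√a, √(1-a))=1.111733415; dist=6371·c=7082.854 ≈ 7082.9 km; running total=22518.8 km
Leg 3 bearing: y=sinΔλ·cosφ2=-0.69540958, x=cosφ1·sinφ2-sinφ1·cosφ2·cosΔλ=0.56573900; θ=atan2(y, x)=-50.8705° <0 so +360° → 309.1295° ≈ 309.1°

Leg 1: dist=6132.7 km, bearing=114.9°
Leg 2: dist=9303.2 km, bearing=15.6°
Leg 3: dist=7082.9 km, bearing=309.1°
Total: 22518.8 km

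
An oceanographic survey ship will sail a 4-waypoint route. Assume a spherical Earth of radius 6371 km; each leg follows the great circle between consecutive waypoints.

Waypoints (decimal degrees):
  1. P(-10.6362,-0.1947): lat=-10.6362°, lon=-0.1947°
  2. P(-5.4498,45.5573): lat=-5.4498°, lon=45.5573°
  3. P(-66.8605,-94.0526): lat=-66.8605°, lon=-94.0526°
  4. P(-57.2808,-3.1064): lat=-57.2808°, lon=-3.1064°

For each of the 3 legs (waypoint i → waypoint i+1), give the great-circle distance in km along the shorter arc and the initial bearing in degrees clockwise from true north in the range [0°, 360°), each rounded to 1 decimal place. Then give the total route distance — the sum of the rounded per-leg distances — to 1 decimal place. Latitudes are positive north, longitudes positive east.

Leg 1: φ1=-0.1856367, φ2=-0.0951170, Δφ=0.0905198, Δλ=0.7985230 rad; a=sin²(Δφ/2)+cosφ1·cosφ2·sin²(Δλ/2)=0.1498966286; c=2·atan2(√a, √(1-a))=0.795109291; dist=6371·c=5065.641 ≈ 5065.6 km; running total=5065.6 km
Leg 1 bearing: y=sinΔλ·cosφ2=0.71308836, x=cosφ1·sinφ2-sinφ1·cosφ2·cosΔλ=0.03486421; θ=atan2(y, x)=87.2009° ≈ 87.2°
Leg 2: φ1=-0.0951170, φ2=-1.1669359, Δφ=-1.0718189, Δλ=-2.4366524 rad; a=sin²(Δφ/2)+cosφ1·cosφ2·sin²(Δλ/2)=0.6053103087; c=2·atan2(√a, √(1-a))=1.783006102; dist=6371·c=11359.532 ≈ 11359.5 km; running total=16425.1 km
Leg 2 bearing: y=sinΔλ·cosφ2=-0.25464071, x=cosφ1·sinφ2-sinφ1·cosφ2·cosΔλ=-0.94382046; θ=atan2(y, x)=-164.9012° <0 so +360° → 195.0988° ≈ 195.1°
Leg 3: φ1=-1.1669359, φ2=-0.9997386, Δφ=0.1671973, Δλ=1.5873106 rad; a=sin²(Δφ/2)+cosφ1·cosφ2·sin²(Δλ/2)=0.1149311209; c=2·atan2(√a, √(1-a))=0.691739240; dist=6371·c=4407.071 ≈ 4407.1 km; running total=20832.2 km
Leg 3 bearing: y=sinΔλ·cosφ2=0.54044858, x=cosφ1·sinφ2-sinφ1·cosφ2·cosΔλ=-0.33882616; θ=atan2(y, x)=122.0850° ≈ 122.1°

Leg 1: dist=5065.6 km, bearing=87.2°
Leg 2: dist=11359.5 km, bearing=195.1°
Leg 3: dist=4407.1 km, bearing=122.1°
Total: 20832.2 km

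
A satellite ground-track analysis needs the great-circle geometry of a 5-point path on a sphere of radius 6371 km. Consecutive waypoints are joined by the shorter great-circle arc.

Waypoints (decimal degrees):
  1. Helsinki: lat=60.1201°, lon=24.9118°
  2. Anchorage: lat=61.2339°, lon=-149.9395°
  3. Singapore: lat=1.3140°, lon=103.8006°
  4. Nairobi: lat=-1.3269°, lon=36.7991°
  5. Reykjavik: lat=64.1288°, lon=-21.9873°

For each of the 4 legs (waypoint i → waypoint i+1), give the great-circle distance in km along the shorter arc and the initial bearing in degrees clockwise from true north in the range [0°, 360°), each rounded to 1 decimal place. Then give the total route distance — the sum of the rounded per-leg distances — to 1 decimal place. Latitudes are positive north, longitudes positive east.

Leg 1: dist=6513.9 km, bearing=357.1°
Leg 2: dist=10739.3 km, bearing=285.0°
Leg 3: dist=7455.3 km, bearing=268.0°
Leg 4: dist=8690.6 km, bearing=337.6°
Total: 33399.1 km

Leg 1: φ1=1.0492937, φ2=1.0687332, Δφ=0.0194395, Δλ=-3.0517309 rad; a=sin²(Δφ/2)+cosφ1·cosφ2·sin²(Δλ/2)=0.2393542406; c=2·atan2(√a, √(1-a))=1.022432656; dist=6371·c=6513.918 ≈ 6513.9 km; running total=6513.9 km
Leg 1 bearing: y=sinΔλ·cosφ2=-0.04318646, x=cosφ1·sinφ2-sinφ1·cosφ2·cosΔλ=0.85228521; θ=atan2(y, x)=-2.9008° <0 so +360° → 357.0992° ≈ 357.1°
Leg 2: φ1=1.0687332, φ2=0.0229336, Δφ=-1.0457995, Δλ=4.4286002 rad; a=sin²(Δφ/2)+cosφ1·cosφ2·sin²(Δλ/2)=0.5573031398; c=2·atan2(√a, √(1-a))=1.685654986; dist=6371·c=10739.308 ≈ 10739.3 km; running total=17253.2 km
Leg 2 bearing: y=sinΔλ·cosφ2=-0.95974904, x=cosφ1·sinφ2-sinφ1·cosφ2·cosΔλ=0.25641212; θ=atan2(y, x)=-75.0419° <0 so +360° → 284.9581° ≈ 285.0°
Leg 3: φ1=0.0229336, φ2=-0.0231588, Δφ=-0.0460924, Δλ=-1.1693968 rad; a=sin²(Δφ/2)+cosφ1·cosφ2·sin²(Δλ/2)=0.3050157372; c=2·atan2(√a, √(1-a))=1.170198915; dist=6371·c=7455.337 ≈ 7455.3 km; running total=24708.5 km
Leg 3 bearing: y=sinΔλ·cosφ2=-0.92026824, x=cosφ1·sinφ2-sinφ1·cosφ2·cosΔλ=-0.03210776; θ=atan2(y, x)=-91.9982° <0 so +360° → 268.0018° ≈ 268.0°
Leg 4: φ1=-0.0231588, φ2=1.1192587, Δφ=1.1424175, Δλ=-1.0260162 rad; a=sin²(Δφ/2)+cosφ1·cosφ2·sin²(Δλ/2)=0.3973835320; c=2·atan2(√a, √(1-a))=1.364094623; dist=6371·c=8690.647 ≈ 8690.6 km; running total=33399.1 km
Leg 4 bearing: y=sinΔλ·cosφ2=-0.37318416, x=cosφ1·sinφ2-sinφ1·cosφ2·cosΔλ=0.90477236; θ=atan2(y, x)=-22.4143° <0 so +360° → 337.5857° ≈ 337.6°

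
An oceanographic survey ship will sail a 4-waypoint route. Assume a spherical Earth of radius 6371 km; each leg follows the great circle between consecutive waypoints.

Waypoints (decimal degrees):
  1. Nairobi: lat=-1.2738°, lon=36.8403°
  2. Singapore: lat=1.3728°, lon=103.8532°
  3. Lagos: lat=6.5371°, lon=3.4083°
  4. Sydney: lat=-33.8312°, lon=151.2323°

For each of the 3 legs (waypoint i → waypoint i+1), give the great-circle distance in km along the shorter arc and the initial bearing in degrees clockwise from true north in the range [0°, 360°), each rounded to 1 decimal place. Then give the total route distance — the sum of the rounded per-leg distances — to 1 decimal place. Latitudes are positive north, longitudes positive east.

Leg 1: dist=7456.6 km, bearing=88.0°
Leg 2: dist=11143.3 km, bearing=276.9°
Leg 3: dist=15526.5 km, bearing=136.9°
Total: 34126.4 km

Leg 1: φ1=-0.0222320, φ2=0.0239599, Δφ=0.0461919, Δλ=1.1695957 rad; a=sin²(Δφ/2)+cosφ1·cosφ2·sin²(Δλ/2)=0.3051086404; c=2·atan2(√a, √(1-a))=1.170400688; dist=6371·c=7456.623 ≈ 7456.6 km; running total=7456.6 km
Leg 1 bearing: y=sinΔλ·cosφ2=0.92032857, x=cosφ1·sinφ2-sinφ1·cosφ2·cosΔλ=0.03263059; θ=atan2(y, x)=87.9694° ≈ 88.0°
Leg 2: φ1=0.0239599, φ2=0.1140939, Δφ=0.0901340, Δλ=-1.7530942 rad; a=sin²(Δφ/2)+cosφ1·cosφ2·sin²(Δλ/2)=0.5886659998; c=2·atan2(√a, √(1-a))=1.749071146; dist=6371·c=11143.332 ≈ 11143.3 km; running total=18599.9 km
Leg 2 bearing: y=sinΔλ·cosφ2=-0.97703579, x=cosφ1·sinφ2-sinφ1·cosφ2·cosΔλ=0.11812890; θ=atan2(y, x)=-83.1061° <0 so +360° → 276.8939° ≈ 276.9°
Leg 3: φ1=0.1140939, φ2=-0.5904658, Δφ=-0.7045597, Δλ=2.5800155 rad; a=sin²(Δφ/2)+cosφ1·cosφ2·sin²(Δλ/2)=0.8809574043; c=2·atan2(√a, √(1-a))=2.437060747; dist=6371·c=15526.514 ≈ 15526.5 km; running total=34126.4 km
Leg 3 bearing: y=sinΔλ·cosφ2=0.44235595, x=cosφ1·sinφ2-sinφ1·cosφ2·cosΔλ=-0.47308249; θ=atan2(y, x)=136.9224° ≈ 136.9°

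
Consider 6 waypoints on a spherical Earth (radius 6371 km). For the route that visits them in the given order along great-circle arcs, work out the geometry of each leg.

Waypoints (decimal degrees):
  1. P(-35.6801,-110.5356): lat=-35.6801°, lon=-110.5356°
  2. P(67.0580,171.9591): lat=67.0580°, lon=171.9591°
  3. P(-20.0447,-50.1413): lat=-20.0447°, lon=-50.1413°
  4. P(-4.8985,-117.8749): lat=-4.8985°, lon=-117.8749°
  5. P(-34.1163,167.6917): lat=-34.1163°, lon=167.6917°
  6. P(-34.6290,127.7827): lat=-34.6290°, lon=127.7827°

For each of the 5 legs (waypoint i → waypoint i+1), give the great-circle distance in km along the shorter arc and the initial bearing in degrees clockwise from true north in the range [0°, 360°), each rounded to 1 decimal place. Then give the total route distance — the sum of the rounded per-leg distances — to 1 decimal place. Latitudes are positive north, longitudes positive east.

Leg 1: φ1=-0.6227352, φ2=1.1703829, Δφ=1.7931181, Δλ=4.9304626 rad; a=sin²(Δφ/2)+cosφ1·cosφ2·sin²(Δλ/2)=0.7343104695; c=2·atan2(√a, √(1-a))=2.058525373; dist=6371·c=13114.865 ≈ 13114.9 km; running total=13114.9 km
Leg 1 bearing: y=sinΔλ·cosφ2=-0.38056712, x=cosφ1·sinφ2-sinφ1·cosφ2·cosΔλ=0.79722211; θ=atan2(y, x)=-25.5182° <0 so +360° → 334.4818° ≈ 334.5°
Leg 2: φ1=1.1703829, φ2=-0.3498460, Δφ=-1.5202289, Δλ=-3.8763832 rad; a=sin²(Δφ/2)+cosφ1·cosφ2·sin²(Δλ/2)=0.7936708544; c=2·atan2(√a, √(1-a))=2.198566717; dist=6371·c=14007.069 ≈ 14007.1 km; running total=27122.0 km
Leg 2 bearing: y=sinΔλ·cosφ2=0.62982073, x=cosφ1·sinφ2-sinφ1·cosφ2·cosΔλ=0.50828689; θ=atan2(y, x)=51.0953° ≈ 51.1°
Leg 3: φ1=-0.3498460, φ2=-0.0854950, Δφ=0.2643511, Δλ=-1.1821743 rad; a=sin²(Δφ/2)+cosφ1·cosφ2·sin²(Δλ/2)=0.3080355650; c=2·atan2(√a, √(1-a))=1.176748816; dist=6371·c=7497.067 ≈ 7497.1 km; running total=34619.1 km
Leg 3 bearing: y=sinΔλ·cosφ2=-0.92205197, x=cosφ1·sinφ2-sinφ1·cosφ2·cosΔλ=0.04918111; θ=atan2(y, x)=-86.9468° <0 so +360° → 273.0532° ≈ 273.1°
Leg 4: φ1=-0.0854950, φ2=-0.5954418, Δφ=-0.5099468, Δλ=4.9840774 rad; a=sin²(Δφ/2)+cosφ1·cosφ2·sin²(Δλ/2)=0.3653719377; c=2·atan2(√a, √(1-a))=1.298175780; dist=6371·c=8270.678 ≈ 8270.7 km; running total=42889.8 km
Leg 4 bearing: y=sinΔλ·cosφ2=-0.79753271, x=cosφ1·sinφ2-sinφ1·cosφ2·cosΔλ=-0.53985434; θ=atan2(y, x)=-124.0943° <0 so +360° → 235.9057° ≈ 235.9°
Leg 5: φ1=-0.5954418, φ2=-0.6043901, Δφ=-0.0089483, Δλ=-0.6965435 rad; a=sin²(Δφ/2)+cosφ1·cosφ2·sin²(Δλ/2)=0.0793622246; c=2·atan2(√a, √(1-a))=0.571157937; dist=6371·c=3638.847 ≈ 3638.8 km; running total=46528.6 km
Leg 5 bearing: y=sinΔλ·cosφ2=-0.52791524, x=cosφ1·sinφ2-sinφ1·cosφ2·cosΔλ=-0.11645146; θ=atan2(y, x)=-102.4395° <0 so +360° → 257.5605° ≈ 257.6°

Leg 1: dist=13114.9 km, bearing=334.5°
Leg 2: dist=14007.1 km, bearing=51.1°
Leg 3: dist=7497.1 km, bearing=273.1°
Leg 4: dist=8270.7 km, bearing=235.9°
Leg 5: dist=3638.8 km, bearing=257.6°
Total: 46528.6 km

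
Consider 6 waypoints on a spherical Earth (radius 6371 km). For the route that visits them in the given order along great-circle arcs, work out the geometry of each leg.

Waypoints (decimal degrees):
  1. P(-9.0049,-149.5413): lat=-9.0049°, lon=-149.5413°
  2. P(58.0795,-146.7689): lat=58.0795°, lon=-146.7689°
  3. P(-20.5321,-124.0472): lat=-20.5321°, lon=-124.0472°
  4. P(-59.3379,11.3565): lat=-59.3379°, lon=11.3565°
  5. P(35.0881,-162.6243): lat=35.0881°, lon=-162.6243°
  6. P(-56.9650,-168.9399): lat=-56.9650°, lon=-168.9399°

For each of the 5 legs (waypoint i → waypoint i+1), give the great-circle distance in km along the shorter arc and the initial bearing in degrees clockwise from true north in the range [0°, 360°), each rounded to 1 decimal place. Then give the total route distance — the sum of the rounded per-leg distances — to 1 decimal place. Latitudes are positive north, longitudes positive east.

Leg 1: dist=7463.7 km, bearing=1.6°
Leg 2: dist=8990.0 km, bearing=158.5°
Leg 3: dist=10252.1 km, bearing=159.0°
Leg 4: dist=17283.2 km, bearing=191.9°
Leg 5: dist=10253.1 km, bearing=183.4°
Total: 54242.1 km

Leg 1: φ1=-0.1571652, φ2=1.0136785, Δφ=1.1708437, Δλ=0.0483875 rad; a=sin²(Δφ/2)+cosφ1·cosφ2·sin²(Δλ/2)=0.3056182445; c=2·atan2(√a, √(1-a))=1.171507173; dist=6371·c=7463.672 ≈ 7463.7 km; running total=7463.7 km
Leg 1 bearing: y=sinΔλ·cosφ2=0.02557453, x=cosφ1·sinφ2-sinφ1·cosφ2·cosΔλ=0.92098256; θ=atan2(y, x)=1.5906° ≈ 1.6°
Leg 2: φ1=1.0136785, φ2=-0.3583527, Δφ=-1.3720313, Δλ=0.3965685 rad; a=sin²(Δφ/2)+cosφ1·cosφ2·sin²(Δλ/2)=0.4204845589; c=2·atan2(√a, √(1-a))=1.411087362; dist=6371·c=8990.038 ≈ 8990.0 km; running total=16453.7 km
Leg 2 bearing: y=sinΔλ·cosφ2=0.36171886, x=cosφ1·sinφ2-sinφ1·cosφ2·cosΔλ=-0.91862323; θ=atan2(y, x)=158.5074° ≈ 158.5°
Leg 3: φ1=-0.3583527, φ2=-1.0356417, Δφ=-0.6772890, Δλ=2.3632404 rad; a=sin²(Δφ/2)+cosφ1·cosφ2·sin²(Δλ/2)=0.5191868563; c=2·atan2(√a, √(1-a))=1.609179463; dist=6371·c=10252.082 ≈ 10252.1 km; running total=26705.8 km
Leg 3 bearing: y=sinΔλ·cosφ2=0.35805637, x=cosφ1·sinφ2-sinφ1·cosφ2·cosΔλ=-0.93291108; θ=atan2(y, x)=159.0029° ≈ 159.0°
Leg 4: φ1=-1.0356417, φ2=0.6124029, Δφ=1.6480446, Δλ=-3.0365378 rad; a=sin²(Δφ/2)+cosφ1·cosφ2·sin²(Δλ/2)=0.9547314229; c=2·atan2(√a, √(1-a))=2.712786655; dist=6371·c=17283.164 ≈ 17283.2 km; running total=43989.0 km
Leg 4 bearing: y=sinΔλ·cosφ2=-0.08580511, x=cosφ1·sinφ2-sinφ1·cosφ2·cosΔλ=-0.40683512; θ=atan2(y, x)=-168.0904° <0 so +360° → 191.9096° ≈ 191.9°
Leg 5: φ1=0.6124029, φ2=-0.9942268, Δφ=-1.6066297, Δλ=-0.1102280 rad; a=sin²(Δφ/2)+cosφ1·cosφ2·sin²(Δλ/2)=0.5192664653; c=2·atan2(√a, √(1-a))=1.609338799; dist=6371·c=10253.097 ≈ 10253.1 km; running total=54242.1 km
Leg 5 bearing: y=sinΔλ·cosφ2=-0.05996933, x=cosφ1·sinφ2-sinφ1·cosφ2·cosΔλ=-0.99745621; θ=atan2(y, x)=-176.5594° <0 so +360° → 183.4406° ≈ 183.4°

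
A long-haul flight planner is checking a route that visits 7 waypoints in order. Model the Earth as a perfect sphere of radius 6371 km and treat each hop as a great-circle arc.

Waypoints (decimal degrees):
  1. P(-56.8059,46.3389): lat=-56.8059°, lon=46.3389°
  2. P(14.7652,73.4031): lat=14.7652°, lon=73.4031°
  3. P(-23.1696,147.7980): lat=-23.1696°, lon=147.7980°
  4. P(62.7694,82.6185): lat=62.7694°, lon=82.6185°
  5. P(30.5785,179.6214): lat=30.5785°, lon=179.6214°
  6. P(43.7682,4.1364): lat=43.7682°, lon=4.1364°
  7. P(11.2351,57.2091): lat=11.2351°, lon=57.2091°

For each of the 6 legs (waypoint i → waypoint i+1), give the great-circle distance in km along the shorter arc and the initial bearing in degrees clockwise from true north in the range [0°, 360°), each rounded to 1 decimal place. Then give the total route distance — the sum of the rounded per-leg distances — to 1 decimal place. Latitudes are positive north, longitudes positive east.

Leg 1: φ1=-0.9914500, φ2=0.2577014, Δφ=1.2491513, Δλ=0.4723594 rad; a=sin²(Δφ/2)+cosφ1·cosφ2·sin²(Δλ/2)=0.3709214842; c=2·atan2(√a, √(1-a))=1.309682243; dist=6371·c=8343.986 ≈ 8344.0 km; running total=8344.0 km
Leg 1 bearing: y=sinΔλ·cosφ2=0.43996412, x=cosφ1·sinφ2-sinφ1·cosφ2·cosΔλ=0.86010844; θ=atan2(y, x)=27.0907° ≈ 27.1°
Leg 2: φ1=0.2577014, φ2=-0.4043858, Δφ=-0.6620872, Δλ=1.2984360 rad; a=sin²(Δφ/2)+cosφ1·cosφ2·sin²(Δλ/2)=0.4305664868; c=2·atan2(√a, √(1-a))=1.431479062; dist=6371·c=9119.953 ≈ 9120.0 km; running total=17464.0 km
Leg 2 bearing: y=sinΔλ·cosφ2=0.88545594, x=cosφ1·sinφ2-sinφ1·cosφ2·cosΔλ=-0.44349040; θ=atan2(y, x)=116.6045° ≈ 116.6°
Leg 3: φ1=-0.4043858, φ2=1.0955327, Δφ=1.4999185, Δλ=-1.1375969 rad; a=sin²(Δφ/2)+cosφ1·cosφ2·sin²(Δλ/2)=0.5866311140; c=2·atan2(√a, √(1-a))=1.744937362; dist=6371·c=11116.996 ≈ 11117.0 km; running total=28581.0 km
Leg 3 bearing: y=sinΔλ·cosφ2=-0.41530565, x=cosφ1·sinφ2-sinφ1·cosφ2·cosΔλ=0.89302935; θ=atan2(y, x)=-24.9409° <0 so +360° → 335.0591° ≈ 335.1°
Leg 4: φ1=1.0955327, φ2=0.5336955, Δφ=-0.5618372, Δλ=1.6930200 rad; a=sin²(Δφ/2)+cosφ1·cosφ2·sin²(Δλ/2)=0.2978453684; c=2·atan2(√a, √(1-a))=1.154572838; dist=6371·c=7355.784 ≈ 7355.8 km; running total=35936.8 km
Leg 4 bearing: y=sinΔλ·cosφ2=0.85451041, x=cosφ1·sinφ2-sinφ1·cosφ2·cosΔλ=0.32610732; θ=atan2(y, x)=69.1116° ≈ 69.1°
Leg 5: φ1=0.5336955, φ2=0.7638992, Δφ=0.2302037, Δλ=-3.0627910 rad; a=sin²(Δφ/2)+cosφ1·cosφ2·sin²(Δλ/2)=0.6339431780; c=2·atan2(√a, √(1-a))=1.841994860; dist=6371·c=11735.349 ≈ 11735.3 km; running total=47672.1 km
Leg 5 bearing: y=sinΔλ·cosφ2=-0.05684726, x=cosφ1·sinφ2-sinφ1·cosφ2·cosΔλ=0.96177195; θ=atan2(y, x)=-3.3826° <0 so +360° → 356.6174° ≈ 356.6°
Leg 6: φ1=0.7638992, φ2=0.1960895, Δφ=-0.5678097, Δλ=0.9262934 rad; a=sin²(Δφ/2)+cosφ1·cosφ2·sin²(Δλ/2)=0.2198368212; c=2·atan2(√a, √(1-a))=0.976016557; dist=6371·c=6218.201 ≈ 6218.2 km; running total=53890.3 km
Leg 6 bearing: y=sinΔλ·cosφ2=0.78407880, x=cosφ1·sinφ2-sinφ1·cosφ2·cosΔλ=-0.26693598; θ=atan2(y, x)=108.8009° ≈ 108.8°

Leg 1: dist=8344.0 km, bearing=27.1°
Leg 2: dist=9120.0 km, bearing=116.6°
Leg 3: dist=11117.0 km, bearing=335.1°
Leg 4: dist=7355.8 km, bearing=69.1°
Leg 5: dist=11735.3 km, bearing=356.6°
Leg 6: dist=6218.2 km, bearing=108.8°
Total: 53890.3 km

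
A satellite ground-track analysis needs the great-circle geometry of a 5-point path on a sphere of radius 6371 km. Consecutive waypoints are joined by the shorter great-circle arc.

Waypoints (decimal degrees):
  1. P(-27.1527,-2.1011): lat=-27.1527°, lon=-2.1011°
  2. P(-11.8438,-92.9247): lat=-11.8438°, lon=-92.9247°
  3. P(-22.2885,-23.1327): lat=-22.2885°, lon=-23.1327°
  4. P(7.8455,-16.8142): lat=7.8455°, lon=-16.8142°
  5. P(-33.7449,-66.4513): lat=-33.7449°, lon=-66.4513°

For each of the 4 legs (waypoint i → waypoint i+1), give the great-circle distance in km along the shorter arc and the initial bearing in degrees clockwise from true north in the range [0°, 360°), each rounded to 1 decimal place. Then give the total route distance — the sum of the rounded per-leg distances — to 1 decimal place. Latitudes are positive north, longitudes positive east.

Leg 1: φ1=-0.4739040, φ2=-0.2067133, Δφ=0.2671907, Δλ=-1.5851709 rad; a=sin²(Δφ/2)+cosφ1·cosφ2·sin²(Δλ/2)=0.4594258141; c=2·atan2(√a, √(1-a))=1.489558629; dist=6371·c=9489.978 ≈ 9490.0 km; running total=9490.0 km
Leg 1 bearing: y=sinΔλ·cosφ2=-0.97860966, x=cosφ1·sinφ2-sinφ1·cosφ2·cosΔλ=-0.18904515; θ=atan2(y, x)=-100.9336° <0 so +360° → 259.0664° ≈ 259.1°
Leg 2: φ1=-0.2067133, φ2=-0.3890077, Δφ=-0.1822944, Δλ=1.2181002 rad; a=sin²(Δφ/2)+cosφ1·cosφ2·sin²(Δλ/2)=0.3046702989; c=2·atan2(√a, √(1-a))=1.169448518; dist=6371·c=7450.557 ≈ 7450.6 km; running total=16940.6 km
Leg 2 bearing: y=sinΔλ·cosφ2=0.86832971, x=cosφ1·sinφ2-sinφ1·cosφ2·cosΔλ=-0.30559573; θ=atan2(y, x)=109.3888° ≈ 109.4°
Leg 3: φ1=-0.3890077, φ2=0.1369298, Δφ=0.5259375, Δλ=0.1102786 rad; a=sin²(Δφ/2)+cosφ1·cosφ2·sin²(Δλ/2)=0.0703571991; c=2·atan2(√a, √(1-a))=0.536924981; dist=6371·c=3420.749 ≈ 3420.7 km; running total=20361.3 km
Leg 3 bearing: y=sinΔλ·cosφ2=0.10902510, x=cosφ1·sinφ2-sinφ1·cosφ2·cosΔλ=0.49974172; θ=atan2(y, x)=12.3070° ≈ 12.3°
Leg 4: φ1=0.1369298, φ2=-0.5889596, Δφ=-0.7258894, Δλ=-0.8663308 rad; a=sin²(Δφ/2)+cosφ1·cosφ2·sin²(Δλ/2)=0.2711766148; c=2·atan2(√a, √(1-a))=1.095449590; dist=6371·c=6979.109 ≈ 6979.1 km; running total=27340.4 km
Leg 4 bearing: y=sinΔλ·cosφ2=-0.63358245, x=cosφ1·sinφ2-sinφ1·cosφ2·cosΔλ=-0.62380503; θ=atan2(y, x)=-134.5545° <0 so +360° → 225.4455° ≈ 225.4°

Leg 1: dist=9490.0 km, bearing=259.1°
Leg 2: dist=7450.6 km, bearing=109.4°
Leg 3: dist=3420.7 km, bearing=12.3°
Leg 4: dist=6979.1 km, bearing=225.4°
Total: 27340.4 km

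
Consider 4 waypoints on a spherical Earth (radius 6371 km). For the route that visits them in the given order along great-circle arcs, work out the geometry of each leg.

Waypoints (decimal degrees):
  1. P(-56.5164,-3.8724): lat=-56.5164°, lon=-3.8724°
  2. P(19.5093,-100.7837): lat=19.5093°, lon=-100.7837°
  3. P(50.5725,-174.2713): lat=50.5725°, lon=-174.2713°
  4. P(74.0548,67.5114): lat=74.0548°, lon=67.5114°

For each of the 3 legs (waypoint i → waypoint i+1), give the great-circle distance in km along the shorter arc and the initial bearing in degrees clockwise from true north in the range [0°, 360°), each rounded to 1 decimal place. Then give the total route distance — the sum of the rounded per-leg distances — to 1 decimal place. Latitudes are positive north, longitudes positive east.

Leg 1: φ1=-0.9863973, φ2=0.3405015, Δφ=1.3268988, Δλ=-1.6914213 rad; a=sin²(Δφ/2)+cosφ1·cosφ2·sin²(Δλ/2)=0.6705564857; c=2·atan2(√a, √(1-a))=1.918896954; dist=6371·c=12225.292 ≈ 12225.3 km; running total=12225.3 km
Leg 1 bearing: y=sinΔλ·cosφ2=-0.93573811, x=cosφ1·sinφ2-sinφ1·cosφ2·cosΔλ=0.08964449; θ=atan2(y, x)=-84.5277° <0 so +360° → 275.4723° ≈ 275.5°
Leg 2: φ1=0.3405015, φ2=0.8826566, Δφ=0.5421551, Δλ=-1.2826006 rad; a=sin²(Δφ/2)+cosφ1·cosφ2·sin²(Δλ/2)=0.2859465260; c=2·atan2(√a, √(1-a))=1.128399306; dist=6371·c=7189.032 ≈ 7189.0 km; running total=19414.3 km
Leg 2 bearing: y=sinΔλ·cosφ2=-0.60890863, x=cosφ1·sinφ2-sinφ1·cosφ2·cosΔλ=0.66779841; θ=atan2(y, x)=-42.3590° <0 so +360° → 317.6410° ≈ 317.6°
Leg 3: φ1=0.8826566, φ2=1.2925001, Δφ=0.4098435, Δλ=4.2199042 rad; a=sin²(Δφ/2)+cosφ1·cosφ2·sin²(Δλ/2)=0.1698922694; c=2·atan2(√a, √(1-a))=0.849690732; dist=6371·c=5413.380 ≈ 5413.4 km; running total=24827.7 km
Leg 3 bearing: y=sinΔλ·cosφ2=-0.24207057, x=cosφ1·sinφ2-sinφ1·cosφ2·cosΔλ=0.71099746; θ=atan2(y, x)=-18.8020° <0 so +360° → 341.1980° ≈ 341.2°

Leg 1: dist=12225.3 km, bearing=275.5°
Leg 2: dist=7189.0 km, bearing=317.6°
Leg 3: dist=5413.4 km, bearing=341.2°
Total: 24827.7 km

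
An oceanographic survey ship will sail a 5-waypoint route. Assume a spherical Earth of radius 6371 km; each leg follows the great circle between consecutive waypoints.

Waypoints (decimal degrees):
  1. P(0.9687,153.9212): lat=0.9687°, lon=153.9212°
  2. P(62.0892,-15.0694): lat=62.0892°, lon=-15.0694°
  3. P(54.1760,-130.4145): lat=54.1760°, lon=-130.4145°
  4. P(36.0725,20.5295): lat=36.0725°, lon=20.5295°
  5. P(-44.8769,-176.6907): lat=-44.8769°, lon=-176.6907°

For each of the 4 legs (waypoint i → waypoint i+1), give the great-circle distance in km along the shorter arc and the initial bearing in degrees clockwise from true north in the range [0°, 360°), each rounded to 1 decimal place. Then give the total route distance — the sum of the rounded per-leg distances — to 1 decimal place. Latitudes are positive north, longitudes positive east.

Leg 1: dist=12942.0 km, bearing=354.3°
Leg 2: dist=5914.0 km, bearing=318.6°
Leg 3: dist=9600.3 km, bearing=23.2°
Leg 4: dist=18265.8 km, bearing=129.3°
Total: 46722.1 km

Leg 1: φ1=0.0169070, φ2=1.0836610, Δφ=1.0667540, Δλ=-2.9494424 rad; a=sin²(Δφ/2)+cosφ1·cosφ2·sin²(Δλ/2)=0.7222380939; c=2·atan2(√a, √(1-a))=2.031385754; dist=6371·c=12941.959 ≈ 12942.0 km; running total=12942.0 km
Leg 1 bearing: y=sinΔλ·cosφ2=-0.08939239, x=cosφ1·sinφ2-sinφ1·cosφ2·cosΔλ=0.89131920; θ=atan2(y, x)=-5.7272° <0 so +360° → 354.2728° ≈ 354.3°
Leg 2: φ1=1.0836610, φ2=0.9455496, Δφ=-0.1381114, Δλ=-2.0131518 rad; a=sin²(Δφ/2)+cosφ1·cosφ2·sin²(Δλ/2)=0.2003891836; c=2·atan2(√a, √(1-a))=0.928267822; dist=6371·c=5913.994 ≈ 5914.0 km; running total=18856.0 km
Leg 2 bearing: y=sinΔλ·cosφ2=-0.52896008, x=cosφ1·sinφ2-sinφ1·cosφ2·cosΔλ=0.60094482; θ=atan2(y, x)=-41.3547° <0 so +360° → 318.6453° ≈ 318.6°
Leg 3: φ1=0.9455496, φ2=0.6295839, Δφ=-0.3159657, Δλ=2.6344698 rad; a=sin²(Δφ/2)+cosφ1·cosφ2·sin²(Δλ/2)=0.4680618104; c=2·atan2(√a, √(1-a))=1.506876430; dist=6371·c=9600.310 ≈ 9600.3 km; running total=28456.3 km
Leg 3 bearing: y=sinΔλ·cosφ2=0.39254908, x=cosφ1·sinφ2-sinφ1·cosφ2·cosΔλ=0.91751023; θ=atan2(y, x)=23.1633° ≈ 23.2°
Leg 4: φ1=0.6295839, φ2=-0.7832497, Δφ=-1.4128336, Δλ=-3.4421418 rad; a=sin²(Δφ/2)+cosφ1·cosφ2·sin²(Δλ/2)=0.9812710222; c=2·atan2(√a, √(1-a))=2.867023283; dist=6371·c=18265.805 ≈ 18265.8 km; running total=46722.1 km
Leg 4 bearing: y=sinΔλ·cosφ2=0.20978457, x=cosφ1·sinφ2-sinφ1·cosφ2·cosΔλ=-0.17176509; θ=atan2(y, x)=129.3096° ≈ 129.3°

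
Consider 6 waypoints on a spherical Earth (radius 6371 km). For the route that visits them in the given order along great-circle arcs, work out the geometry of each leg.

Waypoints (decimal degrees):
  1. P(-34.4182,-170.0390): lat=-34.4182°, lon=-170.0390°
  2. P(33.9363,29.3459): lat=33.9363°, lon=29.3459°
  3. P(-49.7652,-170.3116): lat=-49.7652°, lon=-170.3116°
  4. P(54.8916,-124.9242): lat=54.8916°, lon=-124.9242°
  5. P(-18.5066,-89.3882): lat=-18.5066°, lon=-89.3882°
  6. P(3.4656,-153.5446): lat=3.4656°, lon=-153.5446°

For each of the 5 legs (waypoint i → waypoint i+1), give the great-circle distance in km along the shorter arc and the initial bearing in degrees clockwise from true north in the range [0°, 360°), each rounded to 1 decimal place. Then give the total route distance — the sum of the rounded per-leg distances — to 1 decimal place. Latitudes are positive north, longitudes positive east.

Leg 1: dist=18233.7 km, bearing=273.8°
Leg 2: dist=17631.9 km, bearing=143.5°
Leg 3: dist=12378.5 km, bearing=26.1°
Leg 4: dist=8827.6 km, bearing=145.9°
Leg 5: dist=7431.4 km, bearing=282.3°
Total: 64503.1 km

Leg 1: φ1=-0.6007109, φ2=0.5923002, Δφ=1.1930111, Δλ=3.4799230 rad; a=sin²(Δφ/2)+cosφ1·cosφ2·sin²(Δλ/2)=0.9805826646; c=2·atan2(√a, √(1-a))=2.861990572; dist=6371·c=18233.742 ≈ 18233.7 km; running total=18233.7 km
Leg 1 bearing: y=sinΔλ·cosφ2=-0.27537414, x=cosφ1·sinφ2-sinφ1·cosφ2·cosΔλ=0.01817390; θ=atan2(y, x)=-86.2241° <0 so +360° → 273.7759° ≈ 273.8°
Leg 2: φ1=0.5923002, φ2=-0.8685666, Δφ=-1.4608668, Δλ=-3.4846808 rad; a=sin²(Δφ/2)+cosφ1·cosφ2·sin²(Δλ/2)=0.9654243921; c=2·atan2(√a, √(1-a))=2.767525202; dist=6371·c=17631.903 ≈ 17631.9 km; running total=35865.6 km
Leg 2 bearing: y=sinΔλ·cosφ2=0.21728593, x=cosφ1·sinφ2-sinφ1·cosφ2·cosΔλ=-0.29378115; θ=atan2(y, x)=143.5127° ≈ 143.5°
Leg 3: φ1=-0.8685666, φ2=0.9580392, Δφ=1.8266057, Δλ=0.7921596 rad; a=sin²(Δφ/2)+cosφ1·cosφ2·sin²(Δλ/2)=0.6818081470; c=2·atan2(√a, √(1-a))=1.942943316; dist=6371·c=12378.492 ≈ 12378.5 km; running total=48244.1 km
Leg 3 bearing: y=sinΔλ·cosφ2=0.40941530, x=cosφ1·sinφ2-sinφ1·cosφ2·cosΔλ=0.83675701; θ=atan2(y, x)=26.0720° ≈ 26.1°
Leg 4: φ1=0.9580392, φ2=-0.3230011, Δφ=-1.2810403, Δλ=0.6202202 rad; a=sin²(Δφ/2)+cosφ1·cosφ2·sin²(Δλ/2)=0.4079294955; c=2·atan2(√a, √(1-a))=1.385598472; dist=6371·c=8827.648 ≈ 8827.6 km; running total=57071.7 km
Leg 4 bearing: y=sinΔλ·cosφ2=0.55115808, x=cosφ1·sinφ2-sinφ1·cosφ2·cosΔλ=-0.81382852; θ=atan2(y, x)=145.8925° ≈ 145.9°
Leg 5: φ1=-0.3230011, φ2=0.0604861, Δφ=0.3834872, Δλ=-1.1197404 rad; a=sin²(Δφ/2)+cosφ1·cosφ2·sin²(Δλ/2)=0.3032848920; c=2·atan2(√a, √(1-a))=1.166436586; dist=6371·c=7431.367 ≈ 7431.4 km; running total=64503.1 km
Leg 5 bearing: y=sinΔλ·cosφ2=-0.89834148, x=cosφ1·sinφ2-sinφ1·cosφ2·cosΔλ=0.19543604; θ=atan2(y, x)=-77.7264° <0 so +360° → 282.2736° ≈ 282.3°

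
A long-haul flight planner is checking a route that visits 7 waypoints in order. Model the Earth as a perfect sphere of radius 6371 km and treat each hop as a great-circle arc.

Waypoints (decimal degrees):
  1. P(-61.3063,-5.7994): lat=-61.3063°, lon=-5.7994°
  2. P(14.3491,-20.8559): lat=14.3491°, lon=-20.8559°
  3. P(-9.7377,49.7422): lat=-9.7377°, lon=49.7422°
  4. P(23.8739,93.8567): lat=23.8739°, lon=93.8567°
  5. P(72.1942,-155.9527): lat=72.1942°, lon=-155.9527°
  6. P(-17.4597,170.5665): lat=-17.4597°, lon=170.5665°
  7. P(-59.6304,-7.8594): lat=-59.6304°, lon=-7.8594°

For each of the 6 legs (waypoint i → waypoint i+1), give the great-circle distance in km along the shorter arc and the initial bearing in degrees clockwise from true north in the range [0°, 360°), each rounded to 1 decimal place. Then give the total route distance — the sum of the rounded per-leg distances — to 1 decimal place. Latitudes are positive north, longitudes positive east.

Leg 1: dist=8517.3 km, bearing=345.0°
Leg 2: dist=8230.8 km, bearing=104.8°
Leg 3: dist=6076.5 km, bearing=51.3°
Leg 4: dist=8140.8 km, bearing=17.4°
Leg 5: dist=10277.5 km, bearing=211.8°
Leg 6: dist=11441.9 km, bearing=180.8°
Total: 52684.8 km

Leg 1: φ1=-1.0699968, φ2=0.2504390, Δφ=1.3204358, Δλ=-0.2627855 rad; a=sin²(Δφ/2)+cosφ1·cosφ2·sin²(Δλ/2)=0.3841076315; c=2·atan2(√a, √(1-a))=1.336884342; dist=6371·c=8517.290 ≈ 8517.3 km; running total=8517.3 km
Leg 1 bearing: y=sinΔλ·cosφ2=-0.25166752, x=cosφ1·sinφ2-sinφ1·cosφ2·cosΔλ=0.93964849; θ=atan2(y, x)=-14.9937° <0 so +360° → 345.0063° ≈ 345.0°
Leg 2: φ1=0.2504390, φ2=-0.1699549, Δφ=-0.4203940, Δλ=1.2321693 rad; a=sin²(Δφ/2)+cosφ1·cosφ2·sin²(Δλ/2)=0.3623624445; c=2·atan2(√a, √(1-a))=1.291920469; dist=6371·c=8230.825 ≈ 8230.8 km; running total=16748.1 km
Leg 2 bearing: y=sinΔλ·cosφ2=0.92962222, x=cosφ1·sinφ2-sinφ1·cosφ2·cosΔλ=-0.24500233; θ=atan2(y, x)=104.7646° ≈ 104.8°
Leg 3: φ1=-0.1699549, φ2=0.4166782, Δφ=0.5866331, Δλ=0.7699433 rad; a=sin²(Δφ/2)+cosφ1·cosφ2·sin²(Δλ/2)=0.2106960275; c=2·atan2(√a, √(1-a))=0.953775446; dist=6371·c=6076.503 ≈ 6076.5 km; running total=22824.6 km
Leg 3 bearing: y=sinΔλ·cosφ2=0.63653556, x=cosφ1·sinφ2-sinφ1·cosφ2·cosΔλ=0.50993659; θ=atan2(y, x)=51.3013° ≈ 51.3°
Leg 4: φ1=0.4166782, φ2=1.2600265, Δφ=0.8433483, Δλ=-4.3599965 rad; a=sin²(Δφ/2)+cosφ1·cosφ2·sin²(Δλ/2)=0.3555868806; c=2·atan2(√a, √(1-a))=1.277795728; dist=6371·c=8140.837 ≈ 8140.8 km; running total=30965.4 km
Leg 4 bearing: y=sinΔλ·cosφ2=0.28700068, x=cosφ1·sinφ2-sinφ1·cosφ2·cosΔλ=0.91335098; θ=atan2(y, x)=17.4442° ≈ 17.4°
Leg 5: φ1=1.2600265, φ2=-0.3047293, Δφ=-1.5647557, Δλ=5.6988351 rad; a=sin²(Δφ/2)+cosφ1·cosφ2·sin²(Δλ/2)=0.5211807854; c=2·atan2(√a, √(1-a))=1.613170577; dist=6371·c=10277.510 ≈ 10277.5 km; running total=41242.9 km
Leg 5 bearing: y=sinΔλ·cosφ2=-0.52624167, x=cosφ1·sinφ2-sinφ1·cosφ2·cosΔλ=-0.84927922; θ=atan2(y, x)=-148.2163° <0 so +360° → 211.7837° ≈ 211.8°
Leg 6: φ1=-0.3047293, φ2=-1.0407468, Δφ=-0.7360176, Δλ=-3.1141194 rad; a=sin²(Δφ/2)+cosφ1·cosφ2·sin²(Δλ/2)=0.6116182712; c=2·atan2(√a, √(1-a))=1.795929875; dist=6371·c=11441.869 ≈ 11441.9 km; running total=52684.8 km
Leg 6 bearing: y=sinΔλ·cosφ2=-0.01388806, x=cosφ1·sinφ2-sinφ1·cosφ2·cosΔλ=-0.97466536; θ=atan2(y, x)=-179.1836° <0 so +360° → 180.8164° ≈ 180.8°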